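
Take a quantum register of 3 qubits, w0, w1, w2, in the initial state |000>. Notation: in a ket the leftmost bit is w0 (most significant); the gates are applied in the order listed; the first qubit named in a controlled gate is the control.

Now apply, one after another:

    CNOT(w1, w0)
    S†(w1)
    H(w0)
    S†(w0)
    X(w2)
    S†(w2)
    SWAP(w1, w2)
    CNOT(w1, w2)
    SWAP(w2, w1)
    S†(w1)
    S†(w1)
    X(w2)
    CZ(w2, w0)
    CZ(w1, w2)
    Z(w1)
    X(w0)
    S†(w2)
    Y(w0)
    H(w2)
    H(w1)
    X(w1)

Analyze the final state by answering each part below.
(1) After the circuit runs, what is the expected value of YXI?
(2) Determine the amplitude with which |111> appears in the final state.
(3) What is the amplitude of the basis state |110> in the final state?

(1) In the final state, YXI has expectation -1.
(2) The amplitude on |111> is -sqrt(2)*I/4.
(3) The final state's coefficient on |110> equals -sqrt(2)*I/4.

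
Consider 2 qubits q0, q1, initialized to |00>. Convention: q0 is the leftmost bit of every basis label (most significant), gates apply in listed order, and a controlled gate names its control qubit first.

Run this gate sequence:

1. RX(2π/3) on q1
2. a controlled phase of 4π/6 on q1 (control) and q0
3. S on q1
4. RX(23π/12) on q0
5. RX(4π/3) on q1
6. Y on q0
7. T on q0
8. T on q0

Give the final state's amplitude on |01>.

|01> carries amplitude I*(1 - I)*(-3*sqrt(2 - sqrt(2)) + sqrt(3*sqrt(2) + 6))/16 in the final state.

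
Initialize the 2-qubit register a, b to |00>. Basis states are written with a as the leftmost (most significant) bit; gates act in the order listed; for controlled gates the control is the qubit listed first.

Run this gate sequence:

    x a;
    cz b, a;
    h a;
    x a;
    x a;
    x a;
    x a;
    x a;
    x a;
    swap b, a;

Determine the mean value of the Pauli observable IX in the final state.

In the final state, IX has expectation -1. Key observation: gates 4-9 undo each other exactly, leaving only the rest of the circuit to track.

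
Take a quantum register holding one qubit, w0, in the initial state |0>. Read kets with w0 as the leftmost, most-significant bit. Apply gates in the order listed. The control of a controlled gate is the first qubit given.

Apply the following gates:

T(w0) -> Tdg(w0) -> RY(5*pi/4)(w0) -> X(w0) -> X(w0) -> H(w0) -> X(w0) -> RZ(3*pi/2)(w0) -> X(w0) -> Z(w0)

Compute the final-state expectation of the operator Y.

The expectation value of Y is sqrt(2)/2.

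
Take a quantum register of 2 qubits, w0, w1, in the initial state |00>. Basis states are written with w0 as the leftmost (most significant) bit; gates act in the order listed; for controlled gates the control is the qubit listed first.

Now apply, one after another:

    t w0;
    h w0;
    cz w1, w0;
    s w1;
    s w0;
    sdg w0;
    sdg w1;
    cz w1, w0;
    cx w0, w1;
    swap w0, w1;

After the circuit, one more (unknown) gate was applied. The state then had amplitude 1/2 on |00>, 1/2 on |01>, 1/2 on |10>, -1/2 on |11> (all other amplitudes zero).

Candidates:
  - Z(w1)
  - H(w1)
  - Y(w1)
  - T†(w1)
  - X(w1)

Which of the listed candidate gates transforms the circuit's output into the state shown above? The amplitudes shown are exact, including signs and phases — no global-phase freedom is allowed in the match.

The unique candidate consistent with the amplitudes is H(w1). Key observation: steps 3-8 multiply out to the identity, so the circuit reduces to the remaining gates.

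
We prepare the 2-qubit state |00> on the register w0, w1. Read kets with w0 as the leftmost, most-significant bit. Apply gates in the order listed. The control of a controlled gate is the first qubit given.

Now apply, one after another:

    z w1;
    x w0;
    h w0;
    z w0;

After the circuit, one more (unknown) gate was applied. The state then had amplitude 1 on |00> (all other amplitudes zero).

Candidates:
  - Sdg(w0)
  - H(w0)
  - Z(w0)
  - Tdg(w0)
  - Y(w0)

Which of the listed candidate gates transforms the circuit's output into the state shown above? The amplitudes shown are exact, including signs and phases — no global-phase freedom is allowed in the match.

The unique candidate consistent with the amplitudes is H(w0).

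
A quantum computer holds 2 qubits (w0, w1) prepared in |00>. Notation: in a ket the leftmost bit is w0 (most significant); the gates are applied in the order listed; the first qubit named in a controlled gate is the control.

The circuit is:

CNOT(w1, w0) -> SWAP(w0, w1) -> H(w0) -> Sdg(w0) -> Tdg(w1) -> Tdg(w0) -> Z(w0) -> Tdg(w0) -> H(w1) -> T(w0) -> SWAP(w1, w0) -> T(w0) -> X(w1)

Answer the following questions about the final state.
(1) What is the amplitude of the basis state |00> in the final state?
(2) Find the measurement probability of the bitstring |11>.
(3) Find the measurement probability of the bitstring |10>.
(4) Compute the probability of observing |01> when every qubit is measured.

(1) The final state's coefficient on |00> equals exp(I*pi/4)/2.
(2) The probability of measuring |11> is 1/4.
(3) The probability of measuring |10> is 1/4.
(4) A full measurement returns |01> with probability 1/4.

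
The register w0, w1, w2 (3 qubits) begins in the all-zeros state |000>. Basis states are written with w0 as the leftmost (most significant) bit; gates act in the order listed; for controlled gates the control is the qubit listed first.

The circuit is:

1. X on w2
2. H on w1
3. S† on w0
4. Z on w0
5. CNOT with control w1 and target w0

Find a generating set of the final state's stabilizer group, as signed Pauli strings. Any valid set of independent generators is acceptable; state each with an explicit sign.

The stabilizer group can be generated by +XXI, +ZZI, -IIZ, among other valid generating sets.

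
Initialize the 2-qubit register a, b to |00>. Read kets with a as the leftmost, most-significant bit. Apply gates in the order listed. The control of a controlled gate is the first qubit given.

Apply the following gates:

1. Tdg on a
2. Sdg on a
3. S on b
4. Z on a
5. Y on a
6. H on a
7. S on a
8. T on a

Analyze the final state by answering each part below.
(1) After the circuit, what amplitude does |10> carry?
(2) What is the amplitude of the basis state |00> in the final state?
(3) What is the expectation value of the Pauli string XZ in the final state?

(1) |10> carries amplitude sqrt(2)*exp(I*pi/4)/2 in the final state.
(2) The final state's coefficient on |00> equals sqrt(2)*I/2.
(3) The observable XZ averages to sqrt(2)/2.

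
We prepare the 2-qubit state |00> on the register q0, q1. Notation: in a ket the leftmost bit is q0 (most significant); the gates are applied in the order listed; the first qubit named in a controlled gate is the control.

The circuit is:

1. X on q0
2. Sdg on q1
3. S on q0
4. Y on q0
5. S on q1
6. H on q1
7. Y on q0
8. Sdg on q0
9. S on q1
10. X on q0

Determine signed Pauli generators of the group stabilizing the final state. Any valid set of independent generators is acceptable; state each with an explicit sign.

The stabilizer group can be generated by +IY, +ZI, among other valid generating sets.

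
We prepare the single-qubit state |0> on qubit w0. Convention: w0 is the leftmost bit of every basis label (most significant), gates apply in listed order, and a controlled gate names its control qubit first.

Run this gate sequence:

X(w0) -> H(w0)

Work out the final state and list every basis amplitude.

The final amplitudes are sqrt(2)/2 on |0>, -sqrt(2)/2 on |1>.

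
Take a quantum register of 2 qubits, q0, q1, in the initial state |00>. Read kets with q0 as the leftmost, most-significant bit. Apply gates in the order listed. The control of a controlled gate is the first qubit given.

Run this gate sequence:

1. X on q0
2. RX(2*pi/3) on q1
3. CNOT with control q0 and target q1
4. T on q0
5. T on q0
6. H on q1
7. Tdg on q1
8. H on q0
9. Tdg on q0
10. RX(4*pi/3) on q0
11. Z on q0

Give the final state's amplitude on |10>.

The amplitude on |10> is -sqrt(3)/8 - exp(I*pi/4)/8 + sqrt(3)*exp(3*I*pi/4)/8 + 3*I/8.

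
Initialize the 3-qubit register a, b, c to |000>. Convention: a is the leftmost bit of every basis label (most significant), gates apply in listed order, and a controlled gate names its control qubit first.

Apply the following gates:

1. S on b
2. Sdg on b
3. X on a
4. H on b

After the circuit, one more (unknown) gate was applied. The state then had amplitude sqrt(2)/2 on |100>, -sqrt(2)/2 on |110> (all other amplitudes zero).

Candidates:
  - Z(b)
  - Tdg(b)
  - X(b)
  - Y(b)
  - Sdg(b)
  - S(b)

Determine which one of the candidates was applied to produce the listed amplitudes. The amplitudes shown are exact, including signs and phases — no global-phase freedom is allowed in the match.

It was Z(b) that produced the state shown. Key observation: steps 1-2 multiply out to the identity, so the circuit reduces to the remaining gates.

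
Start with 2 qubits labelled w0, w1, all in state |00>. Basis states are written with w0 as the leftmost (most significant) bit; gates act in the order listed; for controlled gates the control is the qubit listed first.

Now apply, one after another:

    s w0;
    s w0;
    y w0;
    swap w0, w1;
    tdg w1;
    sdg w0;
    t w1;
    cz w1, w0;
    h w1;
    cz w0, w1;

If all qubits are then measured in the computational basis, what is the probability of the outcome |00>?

A full measurement returns |00> with probability 1/2.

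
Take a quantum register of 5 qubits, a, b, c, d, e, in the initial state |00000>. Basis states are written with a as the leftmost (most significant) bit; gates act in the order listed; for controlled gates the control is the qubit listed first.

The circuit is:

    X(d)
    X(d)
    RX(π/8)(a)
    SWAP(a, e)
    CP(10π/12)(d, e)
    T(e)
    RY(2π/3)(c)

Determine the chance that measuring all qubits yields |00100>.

A full measurement returns |00100> with probability 3*cos(pi/16)**2/4. Key observation: steps 1-2 multiply out to the identity, so the circuit reduces to the remaining gates.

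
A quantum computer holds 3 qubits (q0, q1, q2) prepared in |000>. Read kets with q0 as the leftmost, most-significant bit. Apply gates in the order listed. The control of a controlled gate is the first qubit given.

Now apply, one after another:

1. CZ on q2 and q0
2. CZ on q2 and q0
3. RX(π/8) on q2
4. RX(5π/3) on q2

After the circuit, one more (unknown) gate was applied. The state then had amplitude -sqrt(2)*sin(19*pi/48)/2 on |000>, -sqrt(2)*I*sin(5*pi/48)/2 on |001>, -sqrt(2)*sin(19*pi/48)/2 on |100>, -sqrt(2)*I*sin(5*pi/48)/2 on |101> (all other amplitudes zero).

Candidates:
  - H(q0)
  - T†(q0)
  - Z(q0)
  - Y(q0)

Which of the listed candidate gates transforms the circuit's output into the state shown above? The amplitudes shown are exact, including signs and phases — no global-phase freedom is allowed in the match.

The unique candidate consistent with the amplitudes is H(q0).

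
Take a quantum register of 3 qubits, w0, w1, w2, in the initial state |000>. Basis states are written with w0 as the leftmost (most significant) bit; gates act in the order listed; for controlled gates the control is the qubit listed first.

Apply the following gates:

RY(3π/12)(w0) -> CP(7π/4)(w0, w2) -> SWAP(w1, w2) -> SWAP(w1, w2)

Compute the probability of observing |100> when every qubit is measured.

Outcome |100> occurs with probability 1/2 - sqrt(2)/4.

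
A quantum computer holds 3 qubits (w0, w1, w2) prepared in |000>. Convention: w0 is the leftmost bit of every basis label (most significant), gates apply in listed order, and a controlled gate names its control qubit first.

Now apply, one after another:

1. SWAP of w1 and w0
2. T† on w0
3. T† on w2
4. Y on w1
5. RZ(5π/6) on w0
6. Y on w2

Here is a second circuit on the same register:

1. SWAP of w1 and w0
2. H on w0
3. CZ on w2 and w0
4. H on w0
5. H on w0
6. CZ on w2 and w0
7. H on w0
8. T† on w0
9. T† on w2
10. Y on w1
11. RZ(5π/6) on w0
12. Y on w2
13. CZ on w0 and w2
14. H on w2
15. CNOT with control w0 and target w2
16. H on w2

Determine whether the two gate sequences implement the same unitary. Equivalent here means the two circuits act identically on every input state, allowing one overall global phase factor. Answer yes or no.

Yes, they are equivalent — the unitaries differ by at most a global phase.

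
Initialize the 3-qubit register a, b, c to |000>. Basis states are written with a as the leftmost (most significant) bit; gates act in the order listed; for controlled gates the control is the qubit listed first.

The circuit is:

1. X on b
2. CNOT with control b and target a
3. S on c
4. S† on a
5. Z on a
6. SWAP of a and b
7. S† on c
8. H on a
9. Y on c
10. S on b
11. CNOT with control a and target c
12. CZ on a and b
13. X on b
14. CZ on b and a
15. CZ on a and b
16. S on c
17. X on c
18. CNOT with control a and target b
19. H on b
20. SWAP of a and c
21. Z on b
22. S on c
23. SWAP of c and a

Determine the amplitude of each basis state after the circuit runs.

The final amplitudes are 1/2 on |000>, 0 on |001>, -1/2 on |010>, 0 on |011>, 0 on |100>, 1/2 on |101>, 0 on |110>, 1/2 on |111>.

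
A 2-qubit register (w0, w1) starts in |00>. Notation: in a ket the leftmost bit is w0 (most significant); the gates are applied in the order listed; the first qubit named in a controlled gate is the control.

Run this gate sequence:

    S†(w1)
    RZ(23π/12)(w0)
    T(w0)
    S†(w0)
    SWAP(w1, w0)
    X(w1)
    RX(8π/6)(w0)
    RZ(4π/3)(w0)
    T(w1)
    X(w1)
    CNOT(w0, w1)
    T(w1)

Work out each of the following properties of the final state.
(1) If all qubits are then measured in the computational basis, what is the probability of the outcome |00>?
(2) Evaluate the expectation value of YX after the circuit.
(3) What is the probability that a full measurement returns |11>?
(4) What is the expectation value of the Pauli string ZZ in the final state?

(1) A full measurement returns |00> with probability 1/4.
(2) The observable YX averages to -sqrt(6)/8 + 3*sqrt(2)/8.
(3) A full measurement returns |11> with probability 3/4.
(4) The expectation value of ZZ is 1.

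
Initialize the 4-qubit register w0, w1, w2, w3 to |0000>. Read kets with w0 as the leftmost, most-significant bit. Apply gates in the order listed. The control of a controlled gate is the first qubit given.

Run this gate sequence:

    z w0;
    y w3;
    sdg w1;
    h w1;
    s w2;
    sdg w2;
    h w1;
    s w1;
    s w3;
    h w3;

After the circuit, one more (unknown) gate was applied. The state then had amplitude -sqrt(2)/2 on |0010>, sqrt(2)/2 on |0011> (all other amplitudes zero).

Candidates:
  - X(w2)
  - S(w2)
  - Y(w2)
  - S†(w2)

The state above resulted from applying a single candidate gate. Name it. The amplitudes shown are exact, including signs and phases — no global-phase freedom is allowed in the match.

The unique candidate consistent with the amplitudes is X(w2). Key observation: gates 3-8 undo each other exactly, leaving only the rest of the circuit to track.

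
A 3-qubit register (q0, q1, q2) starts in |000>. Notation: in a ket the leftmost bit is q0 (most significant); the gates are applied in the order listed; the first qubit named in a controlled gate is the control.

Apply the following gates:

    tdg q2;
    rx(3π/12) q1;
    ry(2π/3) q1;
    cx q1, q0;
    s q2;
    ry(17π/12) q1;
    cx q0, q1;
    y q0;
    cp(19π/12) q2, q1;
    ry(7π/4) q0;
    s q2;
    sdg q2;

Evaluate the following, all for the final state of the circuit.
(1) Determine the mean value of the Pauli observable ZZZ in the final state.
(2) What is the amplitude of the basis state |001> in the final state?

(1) The observable ZZZ averages to -sqrt(3)/4 - sqrt(6)/16 + sqrt(2)/16. Key observation: steps 11-12 multiply out to the identity, so the circuit reduces to the remaining gates.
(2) The final state's coefficient on |001> equals 0.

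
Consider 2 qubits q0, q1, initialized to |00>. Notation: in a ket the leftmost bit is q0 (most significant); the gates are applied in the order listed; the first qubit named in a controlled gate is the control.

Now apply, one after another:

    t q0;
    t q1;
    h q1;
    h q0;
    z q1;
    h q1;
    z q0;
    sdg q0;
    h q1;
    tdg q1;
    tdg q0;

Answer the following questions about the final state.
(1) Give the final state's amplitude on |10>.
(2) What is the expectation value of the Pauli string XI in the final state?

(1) |10> carries amplitude exp(I*pi/4)/2 in the final state.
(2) The expectation value of XI is sqrt(2)/2.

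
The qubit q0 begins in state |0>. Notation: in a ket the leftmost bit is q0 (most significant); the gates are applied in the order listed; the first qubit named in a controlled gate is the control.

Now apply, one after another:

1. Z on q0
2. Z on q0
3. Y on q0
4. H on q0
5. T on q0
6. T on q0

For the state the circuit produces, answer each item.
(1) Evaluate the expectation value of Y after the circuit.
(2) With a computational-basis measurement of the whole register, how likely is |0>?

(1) In the final state, Y has expectation -1.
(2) The probability of measuring |0> is 1/2.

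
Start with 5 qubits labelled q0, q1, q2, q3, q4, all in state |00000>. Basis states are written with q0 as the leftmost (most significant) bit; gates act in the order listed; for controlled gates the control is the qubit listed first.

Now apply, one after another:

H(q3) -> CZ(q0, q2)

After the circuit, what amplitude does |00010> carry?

The final state's coefficient on |00010> equals sqrt(2)/2.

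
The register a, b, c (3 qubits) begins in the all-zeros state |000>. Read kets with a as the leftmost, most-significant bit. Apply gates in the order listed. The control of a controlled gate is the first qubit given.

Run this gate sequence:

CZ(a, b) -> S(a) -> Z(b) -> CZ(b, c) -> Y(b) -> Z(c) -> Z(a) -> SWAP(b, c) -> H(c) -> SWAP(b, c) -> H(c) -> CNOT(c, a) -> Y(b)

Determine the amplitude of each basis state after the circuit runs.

After the circuit, the state carries amplitude -1/2 on |000>, 0 on |001>, -1/2 on |010>, 0 on |011>, 0 on |100>, -1/2 on |101>, 0 on |110>, -1/2 on |111>.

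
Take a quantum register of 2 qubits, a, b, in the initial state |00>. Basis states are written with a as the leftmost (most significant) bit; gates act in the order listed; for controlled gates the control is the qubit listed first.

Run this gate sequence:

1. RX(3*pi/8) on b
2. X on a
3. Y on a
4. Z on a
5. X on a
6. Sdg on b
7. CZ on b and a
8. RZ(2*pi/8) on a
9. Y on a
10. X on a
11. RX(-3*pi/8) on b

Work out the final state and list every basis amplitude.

After the circuit, the state carries amplitude 0 on |00>, 0 on |01>, (-2 - sqrt(2 - sqrt(2)) - I*(2 - sqrt(2 - sqrt(2))))*exp(I*pi/8)/4 on |10>, (-1 - I)*sqrt(sqrt(2) + 2)*exp(I*pi/8)/4 on |11>.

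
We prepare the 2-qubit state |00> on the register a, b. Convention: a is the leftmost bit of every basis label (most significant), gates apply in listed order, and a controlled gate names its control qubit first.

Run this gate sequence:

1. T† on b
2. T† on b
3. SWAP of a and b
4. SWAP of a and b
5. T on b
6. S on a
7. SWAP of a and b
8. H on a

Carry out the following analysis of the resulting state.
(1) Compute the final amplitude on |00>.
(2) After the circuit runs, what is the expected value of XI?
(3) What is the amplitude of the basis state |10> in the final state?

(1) The final state's coefficient on |00> equals sqrt(2)/2. Key observation: steps 2-5 multiply out to the identity, so the circuit reduces to the remaining gates.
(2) The observable XI averages to 1.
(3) |10> carries amplitude sqrt(2)/2 in the final state.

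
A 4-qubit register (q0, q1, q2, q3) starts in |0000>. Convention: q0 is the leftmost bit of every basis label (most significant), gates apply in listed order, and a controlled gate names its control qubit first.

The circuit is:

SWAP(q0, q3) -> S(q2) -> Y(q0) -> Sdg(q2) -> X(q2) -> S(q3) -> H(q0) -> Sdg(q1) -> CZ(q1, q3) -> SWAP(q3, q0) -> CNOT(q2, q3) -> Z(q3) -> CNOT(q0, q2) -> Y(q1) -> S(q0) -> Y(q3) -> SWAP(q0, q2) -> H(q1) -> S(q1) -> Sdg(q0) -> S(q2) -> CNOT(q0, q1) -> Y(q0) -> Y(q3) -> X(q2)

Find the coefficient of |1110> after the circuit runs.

The final state's coefficient on |1110> equals 0.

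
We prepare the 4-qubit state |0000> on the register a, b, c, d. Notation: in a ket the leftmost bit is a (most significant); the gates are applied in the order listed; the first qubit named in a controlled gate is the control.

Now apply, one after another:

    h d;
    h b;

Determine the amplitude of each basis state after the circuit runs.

The final amplitudes are 1/2 on |0000>, 1/2 on |0001>, 1/2 on |0100>, 1/2 on |0101>, and 0 on every other basis state.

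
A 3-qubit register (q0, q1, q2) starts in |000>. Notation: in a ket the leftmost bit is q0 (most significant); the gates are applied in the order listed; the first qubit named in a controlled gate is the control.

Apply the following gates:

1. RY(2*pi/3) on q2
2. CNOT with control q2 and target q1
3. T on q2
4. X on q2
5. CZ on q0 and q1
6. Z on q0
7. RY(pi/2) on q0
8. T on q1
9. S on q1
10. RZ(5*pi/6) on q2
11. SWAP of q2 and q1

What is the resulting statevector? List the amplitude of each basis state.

The final amplitudes are 0 on |000>, sqrt(6)*exp(7*I*pi/12)/4 on |001>, sqrt(2)*exp(5*I*pi/12)/4 on |010>, 0 on |011>, 0 on |100>, sqrt(6)*exp(7*I*pi/12)/4 on |101>, sqrt(2)*exp(5*I*pi/12)/4 on |110>, 0 on |111>.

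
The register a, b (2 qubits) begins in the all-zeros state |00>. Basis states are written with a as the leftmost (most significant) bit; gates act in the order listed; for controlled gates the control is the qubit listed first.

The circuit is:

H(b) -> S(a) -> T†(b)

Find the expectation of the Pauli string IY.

The observable IY averages to -sqrt(2)/2.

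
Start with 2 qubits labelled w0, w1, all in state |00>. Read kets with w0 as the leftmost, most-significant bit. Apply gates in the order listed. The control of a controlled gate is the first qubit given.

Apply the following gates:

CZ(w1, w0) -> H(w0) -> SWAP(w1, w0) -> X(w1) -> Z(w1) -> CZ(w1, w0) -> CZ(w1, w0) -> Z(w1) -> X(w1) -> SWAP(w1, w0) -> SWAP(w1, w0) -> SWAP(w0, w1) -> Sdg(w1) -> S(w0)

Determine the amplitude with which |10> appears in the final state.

The amplitude on |10> is sqrt(2)*I/2. Key observation: steps 3-10 multiply out to the identity, so the circuit reduces to the remaining gates.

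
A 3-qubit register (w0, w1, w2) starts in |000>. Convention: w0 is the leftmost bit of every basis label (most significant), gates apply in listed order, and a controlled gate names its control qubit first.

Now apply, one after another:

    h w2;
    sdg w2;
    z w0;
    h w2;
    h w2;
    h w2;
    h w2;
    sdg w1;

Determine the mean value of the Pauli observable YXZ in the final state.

In the final state, YXZ has expectation 0. Key observation: gates 4-7 undo each other exactly, leaving only the rest of the circuit to track.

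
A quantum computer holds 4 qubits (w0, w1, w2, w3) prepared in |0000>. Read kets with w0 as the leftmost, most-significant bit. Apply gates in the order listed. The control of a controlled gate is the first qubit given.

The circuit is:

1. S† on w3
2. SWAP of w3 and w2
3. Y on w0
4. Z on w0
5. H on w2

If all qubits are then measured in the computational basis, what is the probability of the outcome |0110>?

Outcome |0110> occurs with probability 0.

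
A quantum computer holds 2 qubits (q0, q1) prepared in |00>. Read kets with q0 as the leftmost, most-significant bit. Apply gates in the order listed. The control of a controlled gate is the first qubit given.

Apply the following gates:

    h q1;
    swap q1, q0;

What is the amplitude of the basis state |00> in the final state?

|00> carries amplitude sqrt(2)/2 in the final state.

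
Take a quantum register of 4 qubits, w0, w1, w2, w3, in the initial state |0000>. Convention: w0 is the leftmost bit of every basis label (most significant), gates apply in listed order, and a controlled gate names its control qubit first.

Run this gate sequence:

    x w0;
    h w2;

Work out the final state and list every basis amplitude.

After the circuit, the state carries amplitude sqrt(2)/2 on |1000>, sqrt(2)/2 on |1010>, and 0 on every other basis state.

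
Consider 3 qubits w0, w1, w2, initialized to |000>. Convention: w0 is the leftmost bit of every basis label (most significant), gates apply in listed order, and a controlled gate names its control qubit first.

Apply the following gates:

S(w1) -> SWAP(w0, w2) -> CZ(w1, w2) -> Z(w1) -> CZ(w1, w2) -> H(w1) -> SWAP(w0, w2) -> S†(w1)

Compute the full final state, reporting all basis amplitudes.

After the circuit, the state carries amplitude sqrt(2)/2 on |000>, -sqrt(2)*I/2 on |010>, and 0 on every other basis state.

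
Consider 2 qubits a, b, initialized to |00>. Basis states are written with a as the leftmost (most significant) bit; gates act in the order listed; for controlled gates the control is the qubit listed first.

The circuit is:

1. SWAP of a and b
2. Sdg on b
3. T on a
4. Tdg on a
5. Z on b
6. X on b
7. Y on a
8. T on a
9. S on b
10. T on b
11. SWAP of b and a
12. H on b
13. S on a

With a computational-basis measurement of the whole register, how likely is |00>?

The probability of measuring |00> is 0.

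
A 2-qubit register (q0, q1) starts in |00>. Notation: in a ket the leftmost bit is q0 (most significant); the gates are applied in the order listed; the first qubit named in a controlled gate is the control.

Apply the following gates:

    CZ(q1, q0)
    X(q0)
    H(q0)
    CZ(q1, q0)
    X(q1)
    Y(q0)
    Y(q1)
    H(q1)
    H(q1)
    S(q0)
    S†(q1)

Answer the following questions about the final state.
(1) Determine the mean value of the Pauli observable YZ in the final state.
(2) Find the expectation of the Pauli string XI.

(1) The expectation value of YZ is 1. Key observation: the block from step 8 through step 9 cancels to the identity and can be dropped.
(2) The observable XI averages to 0.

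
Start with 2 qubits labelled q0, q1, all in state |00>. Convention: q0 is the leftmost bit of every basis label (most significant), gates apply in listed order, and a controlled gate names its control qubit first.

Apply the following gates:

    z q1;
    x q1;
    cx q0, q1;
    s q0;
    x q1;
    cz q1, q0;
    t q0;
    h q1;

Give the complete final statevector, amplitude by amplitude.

The final amplitudes are sqrt(2)/2 on |00>, sqrt(2)/2 on |01>, 0 on |10>, 0 on |11>.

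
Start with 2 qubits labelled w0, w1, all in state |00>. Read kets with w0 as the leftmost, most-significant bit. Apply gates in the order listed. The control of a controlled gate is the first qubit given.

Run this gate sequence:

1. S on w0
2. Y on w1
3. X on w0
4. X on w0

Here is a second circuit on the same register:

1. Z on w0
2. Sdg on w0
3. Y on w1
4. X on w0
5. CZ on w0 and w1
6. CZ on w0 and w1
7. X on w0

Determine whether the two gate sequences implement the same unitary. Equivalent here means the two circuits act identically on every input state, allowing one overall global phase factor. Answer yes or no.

Yes: on every input state the two circuits agree up to one overall phase factor.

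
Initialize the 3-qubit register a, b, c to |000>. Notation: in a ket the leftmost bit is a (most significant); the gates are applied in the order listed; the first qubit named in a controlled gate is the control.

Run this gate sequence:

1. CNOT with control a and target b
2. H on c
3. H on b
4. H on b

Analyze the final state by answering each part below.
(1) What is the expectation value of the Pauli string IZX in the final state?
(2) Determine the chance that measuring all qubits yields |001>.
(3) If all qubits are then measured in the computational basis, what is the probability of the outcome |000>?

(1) The observable IZX averages to 1.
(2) Outcome |001> occurs with probability 1/2.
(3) Outcome |000> occurs with probability 1/2.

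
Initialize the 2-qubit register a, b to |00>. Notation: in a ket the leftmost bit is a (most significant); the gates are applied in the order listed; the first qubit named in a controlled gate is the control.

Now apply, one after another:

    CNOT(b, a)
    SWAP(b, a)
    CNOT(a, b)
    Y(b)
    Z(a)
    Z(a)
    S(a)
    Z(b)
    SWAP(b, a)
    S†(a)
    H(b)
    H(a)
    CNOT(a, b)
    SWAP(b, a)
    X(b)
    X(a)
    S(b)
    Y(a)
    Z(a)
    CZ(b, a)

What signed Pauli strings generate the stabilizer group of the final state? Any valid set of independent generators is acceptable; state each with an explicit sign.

One valid set of independent stabilizer generators is +XZ, -ZY (any independent generating set of the same group is equally correct).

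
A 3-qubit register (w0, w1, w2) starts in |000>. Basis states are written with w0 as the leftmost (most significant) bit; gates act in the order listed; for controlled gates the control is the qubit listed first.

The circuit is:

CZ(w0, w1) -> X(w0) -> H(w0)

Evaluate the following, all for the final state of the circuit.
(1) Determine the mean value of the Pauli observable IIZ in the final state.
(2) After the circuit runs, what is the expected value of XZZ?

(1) In the final state, IIZ has expectation 1.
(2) In the final state, XZZ has expectation -1.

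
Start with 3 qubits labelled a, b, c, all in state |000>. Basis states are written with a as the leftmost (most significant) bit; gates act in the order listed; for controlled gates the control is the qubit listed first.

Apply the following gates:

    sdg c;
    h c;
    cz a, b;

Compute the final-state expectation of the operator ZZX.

In the final state, ZZX has expectation 1.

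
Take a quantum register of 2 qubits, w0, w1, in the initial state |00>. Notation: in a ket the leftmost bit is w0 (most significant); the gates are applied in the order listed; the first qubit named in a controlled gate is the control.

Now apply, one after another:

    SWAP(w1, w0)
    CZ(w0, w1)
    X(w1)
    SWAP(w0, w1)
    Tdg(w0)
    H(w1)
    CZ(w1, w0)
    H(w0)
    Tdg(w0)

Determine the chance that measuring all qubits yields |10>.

Outcome |10> occurs with probability 1/4.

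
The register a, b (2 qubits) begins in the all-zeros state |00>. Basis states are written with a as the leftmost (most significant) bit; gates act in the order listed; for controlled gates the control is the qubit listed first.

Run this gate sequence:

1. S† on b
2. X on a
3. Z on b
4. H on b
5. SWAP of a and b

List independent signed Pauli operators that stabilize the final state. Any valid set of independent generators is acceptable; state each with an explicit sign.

The stabilizer group can be generated by +XI, -IZ, among other valid generating sets.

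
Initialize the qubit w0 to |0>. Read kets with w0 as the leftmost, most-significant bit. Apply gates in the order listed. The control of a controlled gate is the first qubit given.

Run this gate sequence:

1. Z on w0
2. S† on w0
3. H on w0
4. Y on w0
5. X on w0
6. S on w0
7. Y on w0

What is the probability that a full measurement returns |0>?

Outcome |0> occurs with probability 1/2.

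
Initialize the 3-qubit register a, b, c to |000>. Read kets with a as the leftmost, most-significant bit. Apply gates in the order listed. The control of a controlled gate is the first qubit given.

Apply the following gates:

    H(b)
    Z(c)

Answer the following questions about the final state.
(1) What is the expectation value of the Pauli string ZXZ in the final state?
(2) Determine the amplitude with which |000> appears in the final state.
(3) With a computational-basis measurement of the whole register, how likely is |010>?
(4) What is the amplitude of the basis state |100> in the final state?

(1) The expectation value of ZXZ is 1.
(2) The final state's coefficient on |000> equals sqrt(2)/2.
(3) Outcome |010> occurs with probability 1/2.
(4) The amplitude on |100> is 0.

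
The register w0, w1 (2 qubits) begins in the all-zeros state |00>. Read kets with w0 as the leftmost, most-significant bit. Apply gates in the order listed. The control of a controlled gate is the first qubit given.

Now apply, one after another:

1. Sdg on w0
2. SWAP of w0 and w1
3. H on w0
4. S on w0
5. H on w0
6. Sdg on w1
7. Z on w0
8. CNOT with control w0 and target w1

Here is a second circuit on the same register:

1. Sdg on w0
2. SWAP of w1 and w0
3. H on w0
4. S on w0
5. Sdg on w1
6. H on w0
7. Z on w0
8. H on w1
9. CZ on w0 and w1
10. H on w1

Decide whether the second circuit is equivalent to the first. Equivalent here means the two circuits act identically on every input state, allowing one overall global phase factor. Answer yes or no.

Yes: on every input state the two circuits agree up to one overall phase factor.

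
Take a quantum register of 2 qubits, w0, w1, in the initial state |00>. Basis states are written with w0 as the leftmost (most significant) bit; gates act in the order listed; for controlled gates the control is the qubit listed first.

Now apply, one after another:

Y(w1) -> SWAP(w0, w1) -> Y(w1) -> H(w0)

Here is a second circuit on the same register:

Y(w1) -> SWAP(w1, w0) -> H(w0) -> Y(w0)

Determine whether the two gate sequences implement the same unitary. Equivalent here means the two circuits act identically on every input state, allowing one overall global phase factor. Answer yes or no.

No: there is an input state on which the two circuits produce genuinely different outputs (not merely differing by a phase).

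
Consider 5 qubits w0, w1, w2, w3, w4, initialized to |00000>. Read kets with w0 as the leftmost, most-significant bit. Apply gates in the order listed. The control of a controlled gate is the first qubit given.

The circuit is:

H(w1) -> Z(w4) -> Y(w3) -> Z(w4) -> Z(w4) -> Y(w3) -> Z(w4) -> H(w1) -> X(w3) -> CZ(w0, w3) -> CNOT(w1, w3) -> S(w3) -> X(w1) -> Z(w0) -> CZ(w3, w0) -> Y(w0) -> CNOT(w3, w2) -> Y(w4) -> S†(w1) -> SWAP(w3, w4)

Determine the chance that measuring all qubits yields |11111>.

The probability of measuring |11111> is 1.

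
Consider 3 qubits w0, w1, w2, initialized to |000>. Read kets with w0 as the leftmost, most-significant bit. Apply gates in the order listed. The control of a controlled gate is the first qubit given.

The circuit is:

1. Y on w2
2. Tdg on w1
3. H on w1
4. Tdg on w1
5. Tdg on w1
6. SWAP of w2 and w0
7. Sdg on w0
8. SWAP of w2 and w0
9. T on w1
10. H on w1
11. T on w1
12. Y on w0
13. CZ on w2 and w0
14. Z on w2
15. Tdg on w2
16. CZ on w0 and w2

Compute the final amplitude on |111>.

The amplitude on |111> is -I/2 + exp(I*pi/4)/2.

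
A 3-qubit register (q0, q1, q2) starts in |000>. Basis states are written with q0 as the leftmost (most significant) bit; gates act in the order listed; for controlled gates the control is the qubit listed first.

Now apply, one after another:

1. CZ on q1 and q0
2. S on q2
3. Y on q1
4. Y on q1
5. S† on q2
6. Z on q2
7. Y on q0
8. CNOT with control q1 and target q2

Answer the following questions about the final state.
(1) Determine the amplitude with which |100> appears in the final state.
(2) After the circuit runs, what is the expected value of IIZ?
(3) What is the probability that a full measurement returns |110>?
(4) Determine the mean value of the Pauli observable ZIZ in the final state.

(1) The amplitude on |100> is I.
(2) The expectation value of IIZ is 1.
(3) A full measurement returns |110> with probability 0.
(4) In the final state, ZIZ has expectation -1.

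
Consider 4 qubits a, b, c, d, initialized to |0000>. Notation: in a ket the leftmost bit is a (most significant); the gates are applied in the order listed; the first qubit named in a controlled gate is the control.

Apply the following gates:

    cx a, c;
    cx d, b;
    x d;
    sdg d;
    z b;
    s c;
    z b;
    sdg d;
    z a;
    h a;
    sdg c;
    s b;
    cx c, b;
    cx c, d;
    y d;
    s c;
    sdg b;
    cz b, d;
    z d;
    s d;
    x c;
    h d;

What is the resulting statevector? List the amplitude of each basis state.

The final amplitudes are I/2 on |0010>, I/2 on |0011>, I/2 on |1010>, I/2 on |1011>, and 0 on every other basis state.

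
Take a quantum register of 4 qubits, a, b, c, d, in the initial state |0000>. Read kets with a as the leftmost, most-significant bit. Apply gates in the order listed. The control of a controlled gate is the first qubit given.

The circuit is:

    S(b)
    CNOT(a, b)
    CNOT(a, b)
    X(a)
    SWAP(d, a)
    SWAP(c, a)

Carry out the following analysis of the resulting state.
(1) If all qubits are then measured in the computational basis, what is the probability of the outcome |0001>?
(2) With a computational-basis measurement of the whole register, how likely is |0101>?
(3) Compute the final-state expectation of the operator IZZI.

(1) A full measurement returns |0001> with probability 1. Key observation: the block from step 2 through step 3 cancels to the identity and can be dropped.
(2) The probability of measuring |0101> is 0.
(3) The observable IZZI averages to 1.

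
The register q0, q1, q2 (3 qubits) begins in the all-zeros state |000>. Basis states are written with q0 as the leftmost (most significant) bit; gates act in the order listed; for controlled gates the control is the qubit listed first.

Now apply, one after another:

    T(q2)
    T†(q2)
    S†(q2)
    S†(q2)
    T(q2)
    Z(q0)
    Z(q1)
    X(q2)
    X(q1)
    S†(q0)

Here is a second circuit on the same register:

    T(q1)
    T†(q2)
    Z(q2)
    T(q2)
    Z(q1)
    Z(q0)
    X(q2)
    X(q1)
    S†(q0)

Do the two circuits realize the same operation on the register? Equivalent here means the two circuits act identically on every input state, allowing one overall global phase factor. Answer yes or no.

No: there is an input state on which the two circuits produce genuinely different outputs (not merely differing by a phase).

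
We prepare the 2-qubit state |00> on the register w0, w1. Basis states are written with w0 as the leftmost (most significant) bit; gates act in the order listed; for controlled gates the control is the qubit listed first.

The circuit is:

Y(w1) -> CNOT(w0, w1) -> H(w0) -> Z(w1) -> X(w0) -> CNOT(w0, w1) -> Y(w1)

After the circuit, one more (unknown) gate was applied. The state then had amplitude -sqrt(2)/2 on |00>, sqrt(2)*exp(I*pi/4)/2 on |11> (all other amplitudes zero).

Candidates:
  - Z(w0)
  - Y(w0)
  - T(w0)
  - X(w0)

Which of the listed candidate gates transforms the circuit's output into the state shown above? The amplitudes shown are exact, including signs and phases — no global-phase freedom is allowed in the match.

The unique candidate consistent with the amplitudes is T(w0).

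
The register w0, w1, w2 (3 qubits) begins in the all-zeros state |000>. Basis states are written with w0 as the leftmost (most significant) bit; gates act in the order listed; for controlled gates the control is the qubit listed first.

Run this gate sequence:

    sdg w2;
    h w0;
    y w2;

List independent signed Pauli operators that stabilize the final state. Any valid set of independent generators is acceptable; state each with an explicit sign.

The final state is stabilized by the group generated by +XII, +IZI, -IIZ; other independent generating sets are equally valid.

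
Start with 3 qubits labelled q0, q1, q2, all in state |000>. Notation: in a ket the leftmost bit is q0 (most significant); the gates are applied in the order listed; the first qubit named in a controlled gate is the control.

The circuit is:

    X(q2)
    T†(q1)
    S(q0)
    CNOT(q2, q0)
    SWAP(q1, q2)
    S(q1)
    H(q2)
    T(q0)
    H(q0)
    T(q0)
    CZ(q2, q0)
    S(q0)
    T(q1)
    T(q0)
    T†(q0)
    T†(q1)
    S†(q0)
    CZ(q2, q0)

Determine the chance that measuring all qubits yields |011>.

The probability of measuring |011> is 1/4. Key observation: the block from step 11 through step 18 cancels to the identity and can be dropped.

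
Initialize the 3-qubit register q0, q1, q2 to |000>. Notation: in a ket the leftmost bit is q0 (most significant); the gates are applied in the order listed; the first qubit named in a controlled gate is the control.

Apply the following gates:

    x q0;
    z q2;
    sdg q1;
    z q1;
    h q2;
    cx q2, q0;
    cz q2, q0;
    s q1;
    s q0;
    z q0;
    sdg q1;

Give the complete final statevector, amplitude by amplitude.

The resulting statevector has amplitude sqrt(2)/2 on |001>, -sqrt(2)*I/2 on |100>, and 0 on every other basis state.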